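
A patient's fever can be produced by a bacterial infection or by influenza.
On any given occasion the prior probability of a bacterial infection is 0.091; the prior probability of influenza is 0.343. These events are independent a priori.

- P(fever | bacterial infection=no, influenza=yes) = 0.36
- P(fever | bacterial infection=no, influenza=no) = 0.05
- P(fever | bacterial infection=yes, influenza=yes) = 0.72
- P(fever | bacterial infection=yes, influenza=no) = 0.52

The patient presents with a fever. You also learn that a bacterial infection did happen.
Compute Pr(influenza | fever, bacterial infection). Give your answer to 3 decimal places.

Numerator (weight on configurations with influenza): 0.72*0.343 = 0.246960
Normalizer over all consistent configurations: 0.52*0.657 + 0.72*0.343 = 0.588600
P(influenza | fever, bacterial infection) = 0.246960/0.588600 ≈ 0.420

Pr(influenza | fever, bacterial infection) ≈ 0.420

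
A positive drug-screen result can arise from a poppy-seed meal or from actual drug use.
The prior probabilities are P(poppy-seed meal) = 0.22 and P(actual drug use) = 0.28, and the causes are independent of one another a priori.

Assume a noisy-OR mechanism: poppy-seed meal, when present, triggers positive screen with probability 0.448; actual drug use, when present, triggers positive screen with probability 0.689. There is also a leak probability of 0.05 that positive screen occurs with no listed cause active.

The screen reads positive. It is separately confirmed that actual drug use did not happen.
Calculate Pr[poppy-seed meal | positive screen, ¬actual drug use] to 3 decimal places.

Under noisy-OR, P(positive screen | causes) = 1 − (1−0.05)·∏(1−qᵢ) over the active causes.
Enumerate both values of poppy-seed meal and weight by the priors:
  P(positive screen | ¬actual drug use) = 0.05·0.78 + 0.4756·0.22
        = 0.039000 + 0.104632 = 0.143632
Keeping only the poppy-seed meal-present terms gives 0.104632, so
  P(poppy-seed meal | positive screen, ¬actual drug use) = 0.104632 / 0.143632 ≈ 0.728

Pr[poppy-seed meal | positive screen, ¬actual drug use] ≈ 0.728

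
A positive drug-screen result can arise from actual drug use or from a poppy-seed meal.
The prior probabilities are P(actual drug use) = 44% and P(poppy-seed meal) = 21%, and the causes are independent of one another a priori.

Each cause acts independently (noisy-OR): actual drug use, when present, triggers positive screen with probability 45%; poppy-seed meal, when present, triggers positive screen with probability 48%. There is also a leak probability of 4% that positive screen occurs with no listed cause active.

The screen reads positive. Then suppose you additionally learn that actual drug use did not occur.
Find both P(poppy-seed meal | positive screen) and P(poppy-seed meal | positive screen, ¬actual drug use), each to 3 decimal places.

P(poppy-seed meal | positive screen) ≈ 0.409; P(poppy-seed meal | positive screen, ¬actual drug use) ≈ 0.769

Under noisy-OR, P(positive screen | causes) = 1 − (1−0.04)·∏(1−qᵢ) over the active causes.
Weight on poppy-seed meal=true, given the evidence: 0.058894 + 0.067031 = 0.125925
The normalizing constant is 0.04*0.56*0.79 + 0.5008*0.56*0.21 + 0.472*0.44*0.79 + 0.72544*0.44*0.21 = 0.307688
Posterior = 0.125925 / 0.307688 ≈ 0.409

Now also conditioning on actual drug use≠true:
For the numerator, keep only poppy-seed meal=true terms: 0.5008·0.21 = 0.105168
The normalizing constant is 0.04·0.79 + 0.5008·0.21 = 0.136768
Posterior = 0.105168 / 0.136768 ≈ 0.769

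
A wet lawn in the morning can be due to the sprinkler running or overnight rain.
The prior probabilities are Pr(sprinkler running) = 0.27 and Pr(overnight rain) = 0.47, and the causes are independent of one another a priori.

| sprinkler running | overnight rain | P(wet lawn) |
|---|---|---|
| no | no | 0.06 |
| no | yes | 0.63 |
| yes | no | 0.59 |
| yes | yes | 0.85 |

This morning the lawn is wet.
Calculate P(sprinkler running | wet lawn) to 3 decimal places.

Numerator (weight on configurations with sprinkler running): 0.084429 + 0.107865 = 0.192294
Denominator P(wet lawn): 0.06*0.73*0.53 + 0.63*0.73*0.47 + 0.59*0.27*0.53 + 0.85*0.27*0.47 = 0.431661
Posterior = 0.192294 / 0.431661 ≈ 0.445

P(sprinkler running | wet lawn) ≈ 0.445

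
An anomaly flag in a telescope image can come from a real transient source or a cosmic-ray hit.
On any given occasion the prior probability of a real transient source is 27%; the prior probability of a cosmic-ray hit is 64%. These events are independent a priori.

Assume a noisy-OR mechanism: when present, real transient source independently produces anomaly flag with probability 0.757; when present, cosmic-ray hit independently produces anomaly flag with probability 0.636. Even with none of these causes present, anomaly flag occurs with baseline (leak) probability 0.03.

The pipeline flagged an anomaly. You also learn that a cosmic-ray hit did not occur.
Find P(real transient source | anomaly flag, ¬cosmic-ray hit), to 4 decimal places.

Under noisy-OR, P(anomaly flag | causes) = 1 − (1−0.03)·∏(1−qᵢ) over the active causes.
By total probability over both values of real transient source:
  P(anomaly flag | ¬cosmic-ray hit) = 0.03*0.73 + 0.76429*0.27
        = 0.021900 + 0.206358 = 0.228258
Keeping only the real transient source-present terms gives 0.206358, so
  P(real transient source | anomaly flag, ¬cosmic-ray hit) = 0.206358 / 0.228258 ≈ 0.9041

P(real transient source | anomaly flag, ¬cosmic-ray hit) ≈ 0.9041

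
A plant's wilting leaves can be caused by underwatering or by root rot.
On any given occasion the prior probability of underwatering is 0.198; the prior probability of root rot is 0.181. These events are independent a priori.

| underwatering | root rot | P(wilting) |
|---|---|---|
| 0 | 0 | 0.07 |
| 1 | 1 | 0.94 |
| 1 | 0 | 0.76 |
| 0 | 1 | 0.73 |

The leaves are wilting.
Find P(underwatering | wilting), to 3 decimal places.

For the numerator, keep only underwatering=true terms: 0.123243 + 0.033688 = 0.156931
The normalizing constant is 0.07×0.802×0.819 + 0.73×0.802×0.181 + 0.76×0.198×0.819 + 0.94×0.198×0.181 = 0.308878
P(underwatering | wilting) = 0.156931/0.308878 ≈ 0.508

P(underwatering | wilting) ≈ 0.508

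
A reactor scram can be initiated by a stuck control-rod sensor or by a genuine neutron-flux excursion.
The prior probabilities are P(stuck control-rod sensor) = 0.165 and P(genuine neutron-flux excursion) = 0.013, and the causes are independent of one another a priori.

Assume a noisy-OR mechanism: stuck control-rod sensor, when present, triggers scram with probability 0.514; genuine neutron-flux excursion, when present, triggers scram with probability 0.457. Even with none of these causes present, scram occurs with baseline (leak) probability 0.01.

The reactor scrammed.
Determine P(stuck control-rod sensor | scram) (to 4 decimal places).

P(stuck control-rod sensor | scram) ≈ 0.8665

Under noisy-OR, P(scram | causes) = 1 − (1−0.01)·∏(1−qᵢ) over the active causes.
Sum P(scram|·) weighted by the priors over the 4 (stuck control-rod sensor, genuine neutron-flux excursion) configurations:
  P(scram) = 0.01·0.835·0.987 + 0.46243·0.835·0.013 + 0.51886·0.165·0.987 + 0.738741·0.165·0.013
        = 0.008241 + 0.005020 + 0.084499 + 0.001585 = 0.099345
Keeping only the stuck control-rod sensor-present terms gives 0.086084, so
  P(stuck control-rod sensor | scram) = 0.086084 / 0.099345 ≈ 0.8665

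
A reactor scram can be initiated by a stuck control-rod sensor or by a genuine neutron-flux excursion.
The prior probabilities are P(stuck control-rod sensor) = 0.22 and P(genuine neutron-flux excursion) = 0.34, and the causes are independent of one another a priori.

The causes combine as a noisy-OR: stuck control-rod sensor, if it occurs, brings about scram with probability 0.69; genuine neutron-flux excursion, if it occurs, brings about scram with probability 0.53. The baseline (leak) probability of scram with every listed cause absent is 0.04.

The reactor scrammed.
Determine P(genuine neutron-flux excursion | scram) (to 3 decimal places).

P(genuine neutron-flux excursion | scram) ≈ 0.631

Under noisy-OR, P(scram | causes) = 1 − (1−0.04)·∏(1−qᵢ) over the active causes.
Numerator (weight on configurations with genuine neutron-flux excursion): 0.145542 + 0.064338 = 0.209880
Normalizer over all consistent configurations: 0.04·0.78·0.66 + 0.5488·0.78·0.34 + 0.7024·0.22·0.66 + 0.860128·0.22·0.34 = 0.332460
Posterior = 0.209880 / 0.332460 ≈ 0.631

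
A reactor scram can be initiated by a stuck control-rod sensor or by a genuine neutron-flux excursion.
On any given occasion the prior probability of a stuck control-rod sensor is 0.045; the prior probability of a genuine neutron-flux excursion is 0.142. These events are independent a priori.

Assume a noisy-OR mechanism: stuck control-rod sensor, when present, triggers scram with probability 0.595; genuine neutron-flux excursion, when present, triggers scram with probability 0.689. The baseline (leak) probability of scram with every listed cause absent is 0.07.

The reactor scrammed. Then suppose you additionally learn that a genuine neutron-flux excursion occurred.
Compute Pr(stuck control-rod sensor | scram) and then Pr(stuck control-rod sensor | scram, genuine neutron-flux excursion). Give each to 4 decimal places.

Under noisy-OR, P(scram | causes) = 1 − (1−0.07)·∏(1−qᵢ) over the active causes.
For the numerator, keep only stuck control-rod sensor=true terms: 0.024068 + 0.005641 = 0.029709
Denominator P(scram): 0.07×0.955×0.858 + 0.71077×0.955×0.142 + 0.62335×0.045×0.858 + 0.882862×0.045×0.142 = 0.183454
Posterior = 0.029709 / 0.183454 ≈ 0.1619

Now condition on the additional information:
By total probability over both values of stuck control-rod sensor:
  P(scram | genuine neutron-flux excursion) = 0.71077*0.955 + 0.882862*0.045
        = 0.678785 + 0.039729 = 0.718514
The terms with stuck control-rod sensor present sum to 0.039729, so
  P(stuck control-rod sensor | scram, genuine neutron-flux excursion) = 0.039729 / 0.718514 ≈ 0.0553

Pr(stuck control-rod sensor | scram) ≈ 0.1619; Pr(stuck control-rod sensor | scram, genuine neutron-flux excursion) ≈ 0.0553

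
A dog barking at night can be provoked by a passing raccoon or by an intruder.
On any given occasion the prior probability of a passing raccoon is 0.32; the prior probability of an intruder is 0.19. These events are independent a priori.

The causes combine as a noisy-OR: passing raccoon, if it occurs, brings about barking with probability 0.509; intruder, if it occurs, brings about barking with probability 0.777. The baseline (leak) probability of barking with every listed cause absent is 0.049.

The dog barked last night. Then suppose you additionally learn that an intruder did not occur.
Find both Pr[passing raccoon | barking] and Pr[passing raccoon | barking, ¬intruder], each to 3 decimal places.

Under noisy-OR, P(barking | causes) = 1 − (1−0.049)·∏(1−qᵢ) over the active causes.
P(barking) = 0.049*0.68*0.81 + 0.787927*0.68*0.19 + 0.533059*0.32*0.81 + 0.895872*0.32*0.19 = 0.026989 + 0.101800 + 0.138169 + 0.054469 = 0.321427
Restricting to configurations with passing raccoon present: 0.138169 + 0.054469 = 0.192638.
So P(passing raccoon | barking) = 0.192638/0.321427 ≈ 0.599.

Now condition on the additional information:
P(barking | ¬intruder) = 0.049×0.68 + 0.533059×0.32 = 0.033320 + 0.170579 = 0.203899
The passing raccoon-present share is 0.533059×0.32 = 0.170579.
Hence the posterior is 0.170579/0.203899 ≈ 0.837.
With intruder excluded, passing raccoon must carry more of the explanatory weight for the barking.

Pr[passing raccoon | barking] ≈ 0.599; Pr[passing raccoon | barking, ¬intruder] ≈ 0.837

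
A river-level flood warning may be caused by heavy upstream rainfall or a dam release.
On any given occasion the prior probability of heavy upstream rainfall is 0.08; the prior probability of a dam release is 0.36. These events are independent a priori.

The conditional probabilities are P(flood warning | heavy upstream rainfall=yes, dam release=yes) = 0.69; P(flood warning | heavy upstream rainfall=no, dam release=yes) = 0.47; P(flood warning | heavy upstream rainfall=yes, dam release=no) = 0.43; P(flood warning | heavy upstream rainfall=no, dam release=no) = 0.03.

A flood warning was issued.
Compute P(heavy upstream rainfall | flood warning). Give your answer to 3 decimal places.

P(flood warning) = 0.03*0.92*0.64 + 0.47*0.92*0.36 + 0.43*0.08*0.64 + 0.69*0.08*0.36 = 0.017664 + 0.155664 + 0.022016 + 0.019872 = 0.215216
Of this, 0.041888 comes from 0.022016 + 0.019872 (the heavy upstream rainfall=true cases).
Hence the posterior is 0.041888/0.215216 ≈ 0.195.

P(heavy upstream rainfall | flood warning) ≈ 0.195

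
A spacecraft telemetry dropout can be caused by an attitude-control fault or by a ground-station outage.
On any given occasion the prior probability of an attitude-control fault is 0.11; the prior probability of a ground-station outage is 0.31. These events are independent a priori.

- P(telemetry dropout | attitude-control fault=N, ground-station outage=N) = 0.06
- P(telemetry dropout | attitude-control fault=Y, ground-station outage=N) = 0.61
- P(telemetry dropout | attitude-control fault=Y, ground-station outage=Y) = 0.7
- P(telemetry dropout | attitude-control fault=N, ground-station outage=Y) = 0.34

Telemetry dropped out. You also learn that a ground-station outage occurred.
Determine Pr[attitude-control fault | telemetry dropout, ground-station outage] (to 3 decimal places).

Pr[attitude-control fault | telemetry dropout, ground-station outage] ≈ 0.203

For the numerator, keep only attitude-control fault=true terms: 0.7·0.11 = 0.077000
Denominator P(telemetry dropout | ground-station outage): 0.34·0.89 + 0.7·0.11 = 0.379600
P(attitude-control fault | telemetry dropout, ground-station outage) = 0.077000/0.379600 ≈ 0.203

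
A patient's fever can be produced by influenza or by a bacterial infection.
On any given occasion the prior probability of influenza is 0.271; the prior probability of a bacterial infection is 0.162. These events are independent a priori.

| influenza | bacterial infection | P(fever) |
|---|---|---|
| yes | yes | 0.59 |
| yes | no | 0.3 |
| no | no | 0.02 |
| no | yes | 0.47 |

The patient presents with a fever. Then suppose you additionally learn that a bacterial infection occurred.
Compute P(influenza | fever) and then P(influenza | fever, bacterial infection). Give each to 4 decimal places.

Numerator (weight on configurations with influenza): 0.068129 + 0.025902 = 0.094031
Denominator P(fever): 0.02·0.729·0.838 + 0.47·0.729·0.162 + 0.3·0.271·0.838 + 0.59·0.271·0.162 = 0.161755
P(influenza | fever) = 0.094031/0.161755 ≈ 0.5813

With the extra evidence:
P(fever | bacterial infection) = 0.47*0.729 + 0.59*0.271 = 0.342630 + 0.159890 = 0.502520
The influenza-present share is 0.59*0.271 = 0.159890.
So P(influenza | fever, bacterial infection) = 0.159890/0.502520 ≈ 0.3182.
— bacterial infection explains away the evidence for influenza.

P(influenza | fever) ≈ 0.5813; P(influenza | fever, bacterial infection) ≈ 0.3182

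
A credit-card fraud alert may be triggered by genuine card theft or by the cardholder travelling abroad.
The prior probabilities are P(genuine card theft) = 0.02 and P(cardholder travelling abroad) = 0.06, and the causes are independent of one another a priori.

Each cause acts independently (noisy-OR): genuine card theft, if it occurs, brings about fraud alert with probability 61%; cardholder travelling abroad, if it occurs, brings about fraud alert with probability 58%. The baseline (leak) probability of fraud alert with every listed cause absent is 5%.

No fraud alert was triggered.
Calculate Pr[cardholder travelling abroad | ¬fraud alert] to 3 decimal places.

Pr[cardholder travelling abroad | ¬fraud alert] ≈ 0.026

Under noisy-OR, P(fraud alert | causes) = 1 − (1−0.05)·∏(1−qᵢ) over the active causes.
P(¬fraud alert) = 0.95*0.98*0.94 + 0.399*0.98*0.06 + 0.3705*0.02*0.94 + 0.15561*0.02*0.06 = 0.875140 + 0.023461 + 0.006965 + 0.000187 = 0.905753
Restricting to configurations with cardholder travelling abroad present: 0.023461 + 0.000187 = 0.023648.
So P(cardholder travelling abroad | ¬fraud alert) = 0.023648/0.905753 ≈ 0.026.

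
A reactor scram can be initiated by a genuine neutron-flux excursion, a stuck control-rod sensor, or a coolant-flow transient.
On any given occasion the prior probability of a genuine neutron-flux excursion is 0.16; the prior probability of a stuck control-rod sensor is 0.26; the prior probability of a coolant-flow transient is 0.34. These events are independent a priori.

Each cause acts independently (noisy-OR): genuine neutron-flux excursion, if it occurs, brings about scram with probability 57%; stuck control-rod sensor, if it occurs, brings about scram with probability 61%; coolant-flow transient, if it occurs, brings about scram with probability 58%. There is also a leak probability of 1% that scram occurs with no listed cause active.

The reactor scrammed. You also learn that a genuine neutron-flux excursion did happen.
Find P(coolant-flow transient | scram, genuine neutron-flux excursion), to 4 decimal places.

P(coolant-flow transient | scram, genuine neutron-flux excursion) ≈ 0.4054

Under noisy-OR, P(scram | causes) = 1 − (1−0.01)·∏(1−qᵢ) over the active causes.
P(scram | genuine neutron-flux excursion) = 0.5743×0.74×0.66 + 0.821206×0.74×0.34 + 0.833977×0.26×0.66 + 0.93027×0.26×0.34 = 0.280488 + 0.206615 + 0.143110 + 0.082236 = 0.712449
Of this, 0.288851 comes from 0.206615 + 0.082236 (the coolant-flow transient=true cases).
So P(coolant-flow transient | scram, genuine neutron-flux excursion) = 0.288851/0.712449 ≈ 0.4054.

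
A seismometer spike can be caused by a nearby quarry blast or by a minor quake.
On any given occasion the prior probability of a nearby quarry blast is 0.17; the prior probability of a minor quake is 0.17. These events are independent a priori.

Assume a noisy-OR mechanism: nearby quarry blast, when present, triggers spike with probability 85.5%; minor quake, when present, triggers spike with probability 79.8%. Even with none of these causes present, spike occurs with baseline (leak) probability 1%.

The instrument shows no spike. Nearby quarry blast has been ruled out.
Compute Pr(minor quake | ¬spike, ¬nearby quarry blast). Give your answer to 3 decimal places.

Under noisy-OR, P(spike | causes) = 1 − (1−0.01)·∏(1−qᵢ) over the active causes.
Weight on minor quake=true, given the evidence: 0.19998*0.17 = 0.033997
Normalizer over all consistent configurations: 0.99*0.83 + 0.19998*0.17 = 0.855697
Posterior = 0.033997 / 0.855697 ≈ 0.040

Pr(minor quake | ¬spike, ¬nearby quarry blast) ≈ 0.040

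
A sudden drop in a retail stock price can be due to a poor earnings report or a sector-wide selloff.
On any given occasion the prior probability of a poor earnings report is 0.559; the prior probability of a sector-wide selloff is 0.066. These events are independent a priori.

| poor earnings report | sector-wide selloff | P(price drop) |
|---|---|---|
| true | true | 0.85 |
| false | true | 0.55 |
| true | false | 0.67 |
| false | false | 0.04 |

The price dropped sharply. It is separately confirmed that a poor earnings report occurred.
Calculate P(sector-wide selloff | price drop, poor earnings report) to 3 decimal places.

P(sector-wide selloff | price drop, poor earnings report) ≈ 0.082

Numerator (weight on configurations with sector-wide selloff): 0.85·0.066 = 0.056100
Denominator P(price drop | poor earnings report): 0.67·0.934 + 0.85·0.066 = 0.681880
Posterior = 0.056100 / 0.681880 ≈ 0.082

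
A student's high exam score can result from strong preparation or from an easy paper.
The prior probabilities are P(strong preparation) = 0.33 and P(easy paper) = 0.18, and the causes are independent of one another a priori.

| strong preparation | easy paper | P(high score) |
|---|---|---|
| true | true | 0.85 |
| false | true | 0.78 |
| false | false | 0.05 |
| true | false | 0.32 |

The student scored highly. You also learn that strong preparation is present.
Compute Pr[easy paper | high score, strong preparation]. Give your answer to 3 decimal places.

Pr[easy paper | high score, strong preparation] ≈ 0.368

Enumerate both values of easy paper and weight by the priors:
  P(high score | strong preparation) = 0.32*0.82 + 0.85*0.18
        = 0.262400 + 0.153000 = 0.415400
The terms with easy paper present sum to 0.153000, so
  P(easy paper | high score, strong preparation) = 0.153000 / 0.415400 ≈ 0.368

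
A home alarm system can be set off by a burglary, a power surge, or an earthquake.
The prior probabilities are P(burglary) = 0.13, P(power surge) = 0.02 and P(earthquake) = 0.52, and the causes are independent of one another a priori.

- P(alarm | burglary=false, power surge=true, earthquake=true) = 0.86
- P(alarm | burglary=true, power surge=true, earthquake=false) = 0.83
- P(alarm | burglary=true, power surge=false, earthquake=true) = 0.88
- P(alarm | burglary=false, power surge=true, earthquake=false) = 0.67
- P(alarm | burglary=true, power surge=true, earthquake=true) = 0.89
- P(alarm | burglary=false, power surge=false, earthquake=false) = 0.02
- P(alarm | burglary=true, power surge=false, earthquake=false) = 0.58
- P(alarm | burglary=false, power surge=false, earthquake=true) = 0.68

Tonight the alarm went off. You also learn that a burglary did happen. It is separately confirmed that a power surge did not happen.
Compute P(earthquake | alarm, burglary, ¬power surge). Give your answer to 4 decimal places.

Weight on earthquake=true, given the evidence: 0.88·0.52 = 0.457600
The normalizing constant is 0.58·0.48 + 0.88·0.52 = 0.736000
Posterior = 0.457600 / 0.736000 ≈ 0.6217

P(earthquake | alarm, burglary, ¬power surge) ≈ 0.6217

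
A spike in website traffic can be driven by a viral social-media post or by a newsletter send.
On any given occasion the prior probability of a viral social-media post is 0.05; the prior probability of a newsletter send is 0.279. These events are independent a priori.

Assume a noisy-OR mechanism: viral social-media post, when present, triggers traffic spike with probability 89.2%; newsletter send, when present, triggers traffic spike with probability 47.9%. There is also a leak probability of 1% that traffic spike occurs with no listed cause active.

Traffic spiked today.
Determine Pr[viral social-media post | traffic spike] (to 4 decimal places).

Under noisy-OR, P(traffic spike | causes) = 1 − (1−0.01)·∏(1−qᵢ) over the active causes.
For the numerator, keep only viral social-media post=true terms: 0.032196 + 0.013173 = 0.045369
Denominator P(traffic spike): 0.01·0.95·0.721 + 0.48421·0.95·0.279 + 0.89308·0.05·0.721 + 0.944295·0.05·0.279 = 0.180558
P(viral social-media post | traffic spike) = 0.045369/0.180558 ≈ 0.2513

Pr[viral social-media post | traffic spike] ≈ 0.2513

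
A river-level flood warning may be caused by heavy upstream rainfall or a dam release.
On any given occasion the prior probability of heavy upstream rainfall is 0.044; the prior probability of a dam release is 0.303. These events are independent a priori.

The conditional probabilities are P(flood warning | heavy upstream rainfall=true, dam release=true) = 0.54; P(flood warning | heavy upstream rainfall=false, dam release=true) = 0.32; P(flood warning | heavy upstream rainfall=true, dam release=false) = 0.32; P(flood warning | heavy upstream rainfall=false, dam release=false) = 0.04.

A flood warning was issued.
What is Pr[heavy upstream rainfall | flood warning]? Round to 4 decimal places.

Numerator (weight on configurations with heavy upstream rainfall): 0.009814 + 0.007199 = 0.017013
The normalizing constant is 0.04·0.956·0.697 + 0.32·0.956·0.303 + 0.32·0.044·0.697 + 0.54·0.044·0.303 = 0.136360
Posterior = 0.017013 / 0.136360 ≈ 0.1248

Pr[heavy upstream rainfall | flood warning] ≈ 0.1248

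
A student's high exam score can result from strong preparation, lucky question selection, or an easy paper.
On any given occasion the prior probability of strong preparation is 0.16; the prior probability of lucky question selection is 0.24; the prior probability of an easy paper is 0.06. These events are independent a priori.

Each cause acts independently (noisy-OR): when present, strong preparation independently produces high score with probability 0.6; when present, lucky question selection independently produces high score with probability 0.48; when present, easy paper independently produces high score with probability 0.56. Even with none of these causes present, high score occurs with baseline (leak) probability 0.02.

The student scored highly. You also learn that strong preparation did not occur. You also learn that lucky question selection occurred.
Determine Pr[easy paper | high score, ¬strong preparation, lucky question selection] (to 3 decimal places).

Pr[easy paper | high score, ¬strong preparation, lucky question selection] ≈ 0.092

Under noisy-OR, P(high score | causes) = 1 − (1−0.02)·∏(1−qᵢ) over the active causes.
By total probability over both values of easy paper:
  P(high score | ¬strong preparation, lucky question selection) = 0.4904·0.94 + 0.775776·0.06
        = 0.460976 + 0.046547 = 0.507523
The terms with easy paper present sum to 0.046547, so
  P(easy paper | high score, ¬strong preparation, lucky question selection) = 0.046547 / 0.507523 ≈ 0.092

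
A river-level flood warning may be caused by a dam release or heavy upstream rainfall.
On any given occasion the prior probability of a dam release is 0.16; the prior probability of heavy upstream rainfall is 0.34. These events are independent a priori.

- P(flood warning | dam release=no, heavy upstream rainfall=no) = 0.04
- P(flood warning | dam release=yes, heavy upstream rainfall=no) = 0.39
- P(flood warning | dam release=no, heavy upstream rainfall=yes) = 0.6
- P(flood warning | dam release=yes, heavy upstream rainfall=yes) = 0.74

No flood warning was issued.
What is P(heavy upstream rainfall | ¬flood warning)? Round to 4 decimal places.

P(heavy upstream rainfall | ¬flood warning) ≈ 0.1771

Numerator (weight on configurations with heavy upstream rainfall): 0.114240 + 0.014144 = 0.128384
The normalizing constant is 0.96*0.84*0.66 + 0.4*0.84*0.34 + 0.61*0.16*0.66 + 0.26*0.16*0.34 = 0.725024
P(heavy upstream rainfall | ¬flood warning) = 0.128384/0.725024 ≈ 0.1771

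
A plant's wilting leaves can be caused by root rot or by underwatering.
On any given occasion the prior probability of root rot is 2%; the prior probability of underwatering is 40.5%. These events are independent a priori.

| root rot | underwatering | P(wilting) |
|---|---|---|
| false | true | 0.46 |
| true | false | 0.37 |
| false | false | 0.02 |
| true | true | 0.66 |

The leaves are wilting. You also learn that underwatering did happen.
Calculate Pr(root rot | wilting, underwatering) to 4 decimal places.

Pr(root rot | wilting, underwatering) ≈ 0.0284

By total probability over both values of root rot:
  P(wilting | underwatering) = 0.46×0.98 + 0.66×0.02
        = 0.450800 + 0.013200 = 0.464000
Configurations with root rot contribute 0.013200, so
  P(root rot | wilting, underwatering) = 0.013200 / 0.464000 ≈ 0.0284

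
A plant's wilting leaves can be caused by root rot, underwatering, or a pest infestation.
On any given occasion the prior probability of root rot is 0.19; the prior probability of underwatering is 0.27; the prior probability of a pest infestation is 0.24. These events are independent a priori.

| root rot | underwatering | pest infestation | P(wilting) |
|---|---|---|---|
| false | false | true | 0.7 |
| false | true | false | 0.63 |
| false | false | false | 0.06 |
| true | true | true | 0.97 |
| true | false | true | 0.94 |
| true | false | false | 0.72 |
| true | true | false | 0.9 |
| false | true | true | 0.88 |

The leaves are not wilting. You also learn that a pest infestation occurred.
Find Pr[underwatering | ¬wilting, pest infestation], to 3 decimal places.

Pr[underwatering | ¬wilting, pest infestation] ≈ 0.130

Enumerate the 4 (root rot, underwatering) configurations and weight by the priors:
  P(¬wilting | pest infestation) = 0.3×0.81×0.73 + 0.12×0.81×0.27 + 0.06×0.19×0.73 + 0.03×0.19×0.27
        = 0.177390 + 0.026244 + 0.008322 + 0.001539 = 0.213495
Keeping only the underwatering-present terms gives 0.027783, so
  P(underwatering | ¬wilting, pest infestation) = 0.027783 / 0.213495 ≈ 0.130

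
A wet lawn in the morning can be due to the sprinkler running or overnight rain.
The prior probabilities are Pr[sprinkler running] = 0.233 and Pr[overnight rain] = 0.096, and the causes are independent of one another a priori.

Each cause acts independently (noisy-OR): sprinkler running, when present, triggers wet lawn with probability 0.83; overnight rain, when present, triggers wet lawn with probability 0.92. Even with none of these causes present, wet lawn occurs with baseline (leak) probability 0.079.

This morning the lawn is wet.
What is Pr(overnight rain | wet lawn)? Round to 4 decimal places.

Under noisy-OR, P(wet lawn | causes) = 1 − (1−0.079)·∏(1−qᵢ) over the active causes.
Sum P(wet lawn|·) weighted by the priors over the 4 (sprinkler running, overnight rain) configurations:
  P(wet lawn) = 0.079×0.767×0.904 + 0.92632×0.767×0.096 + 0.84343×0.233×0.904 + 0.987474×0.233×0.096
        = 0.054776 + 0.068207 + 0.177653 + 0.022088 = 0.322724
Configurations with overnight rain contribute 0.090295, so
  P(overnight rain | wet lawn) = 0.090295 / 0.322724 ≈ 0.2798

Pr(overnight rain | wet lawn) ≈ 0.2798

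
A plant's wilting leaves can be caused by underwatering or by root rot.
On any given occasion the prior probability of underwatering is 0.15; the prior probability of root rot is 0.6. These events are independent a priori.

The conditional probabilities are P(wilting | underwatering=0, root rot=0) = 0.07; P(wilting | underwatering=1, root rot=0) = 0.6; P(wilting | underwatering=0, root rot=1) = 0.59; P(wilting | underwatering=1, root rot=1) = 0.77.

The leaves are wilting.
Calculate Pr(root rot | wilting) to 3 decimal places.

Pr(root rot | wilting) ≈ 0.861

P(wilting) = 0.07×0.85×0.4 + 0.59×0.85×0.6 + 0.6×0.15×0.4 + 0.77×0.15×0.6 = 0.023800 + 0.300900 + 0.036000 + 0.069300 = 0.430000
Restricting to configurations with root rot present: 0.300900 + 0.069300 = 0.370200.
So P(root rot | wilting) = 0.370200/0.430000 ≈ 0.861.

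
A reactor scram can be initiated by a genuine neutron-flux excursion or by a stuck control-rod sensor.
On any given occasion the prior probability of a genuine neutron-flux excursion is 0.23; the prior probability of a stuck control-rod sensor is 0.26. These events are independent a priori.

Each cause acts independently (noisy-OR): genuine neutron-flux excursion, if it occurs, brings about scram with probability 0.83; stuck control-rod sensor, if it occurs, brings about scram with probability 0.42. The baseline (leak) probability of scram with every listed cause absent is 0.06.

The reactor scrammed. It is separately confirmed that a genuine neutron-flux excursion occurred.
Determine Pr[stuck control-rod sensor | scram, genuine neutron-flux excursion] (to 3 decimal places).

Pr[stuck control-rod sensor | scram, genuine neutron-flux excursion] ≈ 0.275

Under noisy-OR, P(scram | causes) = 1 − (1−0.06)·∏(1−qᵢ) over the active causes.
P(scram | genuine neutron-flux excursion) = 0.8402·0.74 + 0.907316·0.26 = 0.621748 + 0.235902 = 0.857650
Restricting to configurations with stuck control-rod sensor present: 0.907316·0.26 = 0.235902.
Hence the posterior is 0.235902/0.857650 ≈ 0.275.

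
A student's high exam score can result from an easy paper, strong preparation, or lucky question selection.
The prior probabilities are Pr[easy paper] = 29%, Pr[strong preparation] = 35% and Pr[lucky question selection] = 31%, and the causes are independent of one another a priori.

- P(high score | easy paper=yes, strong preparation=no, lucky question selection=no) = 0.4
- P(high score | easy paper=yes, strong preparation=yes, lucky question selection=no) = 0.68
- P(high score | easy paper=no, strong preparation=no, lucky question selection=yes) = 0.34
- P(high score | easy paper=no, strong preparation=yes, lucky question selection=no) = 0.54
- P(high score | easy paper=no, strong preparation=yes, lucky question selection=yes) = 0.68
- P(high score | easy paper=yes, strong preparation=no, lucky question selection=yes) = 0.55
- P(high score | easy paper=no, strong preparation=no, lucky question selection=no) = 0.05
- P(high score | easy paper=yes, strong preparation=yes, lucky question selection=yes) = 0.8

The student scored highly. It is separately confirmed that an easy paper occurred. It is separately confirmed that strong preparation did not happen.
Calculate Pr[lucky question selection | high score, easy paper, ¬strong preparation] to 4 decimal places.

Numerator (weight on configurations with lucky question selection): 0.55×0.31 = 0.170500
The normalizing constant is 0.4×0.69 + 0.55×0.31 = 0.446500
P(lucky question selection | high score, easy paper, ¬strong preparation) = 0.170500/0.446500 ≈ 0.3819

Pr[lucky question selection | high score, easy paper, ¬strong preparation] ≈ 0.3819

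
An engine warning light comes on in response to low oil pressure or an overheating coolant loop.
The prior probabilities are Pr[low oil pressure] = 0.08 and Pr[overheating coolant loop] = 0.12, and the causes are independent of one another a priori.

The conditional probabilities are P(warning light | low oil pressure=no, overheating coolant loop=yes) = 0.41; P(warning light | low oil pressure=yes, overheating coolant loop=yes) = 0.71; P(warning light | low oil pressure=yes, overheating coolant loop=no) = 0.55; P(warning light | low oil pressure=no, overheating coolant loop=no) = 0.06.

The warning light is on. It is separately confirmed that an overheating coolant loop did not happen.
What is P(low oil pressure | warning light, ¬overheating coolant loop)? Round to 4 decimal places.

P(low oil pressure | warning light, ¬overheating coolant loop) ≈ 0.4435

Numerator (weight on configurations with low oil pressure): 0.55×0.08 = 0.044000
Normalizer over all consistent configurations: 0.06×0.92 + 0.55×0.08 = 0.099200
Posterior = 0.044000 / 0.099200 ≈ 0.4435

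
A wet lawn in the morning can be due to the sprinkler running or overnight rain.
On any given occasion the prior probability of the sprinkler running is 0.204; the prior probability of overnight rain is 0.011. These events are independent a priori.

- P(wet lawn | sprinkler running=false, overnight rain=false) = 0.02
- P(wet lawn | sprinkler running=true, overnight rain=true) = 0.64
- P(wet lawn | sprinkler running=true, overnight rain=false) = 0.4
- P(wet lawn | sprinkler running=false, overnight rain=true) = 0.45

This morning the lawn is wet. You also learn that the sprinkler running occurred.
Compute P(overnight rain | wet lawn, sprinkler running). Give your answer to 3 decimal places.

P(wet lawn | sprinkler running) = 0.4·0.989 + 0.64·0.011 = 0.395600 + 0.007040 = 0.402640
Restricting to configurations with overnight rain present: 0.64·0.011 = 0.007040.
So P(overnight rain | wet lawn, sprinkler running) = 0.007040/0.402640 ≈ 0.017.

P(overnight rain | wet lawn, sprinkler running) ≈ 0.017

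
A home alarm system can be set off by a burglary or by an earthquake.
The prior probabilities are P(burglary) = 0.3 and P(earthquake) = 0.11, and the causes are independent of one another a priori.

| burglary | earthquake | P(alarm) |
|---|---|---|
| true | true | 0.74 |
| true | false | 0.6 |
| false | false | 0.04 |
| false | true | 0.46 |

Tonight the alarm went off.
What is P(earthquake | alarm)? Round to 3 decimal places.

P(earthquake | alarm) ≈ 0.244

Numerator (weight on configurations with earthquake): 0.035420 + 0.024420 = 0.059840
Denominator P(alarm): 0.04×0.7×0.89 + 0.46×0.7×0.11 + 0.6×0.3×0.89 + 0.74×0.3×0.11 = 0.244960
P(earthquake | alarm) = 0.059840/0.244960 ≈ 0.244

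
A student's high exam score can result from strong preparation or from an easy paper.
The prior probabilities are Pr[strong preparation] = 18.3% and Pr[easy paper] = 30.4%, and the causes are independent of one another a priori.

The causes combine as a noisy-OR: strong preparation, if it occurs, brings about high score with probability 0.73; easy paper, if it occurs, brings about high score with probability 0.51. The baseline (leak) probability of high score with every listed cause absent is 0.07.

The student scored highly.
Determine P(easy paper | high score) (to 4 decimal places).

P(easy paper | high score) ≈ 0.5764

Under noisy-OR, P(high score | causes) = 1 − (1−0.07)·∏(1−qᵢ) over the active causes.
P(high score) = 0.07*0.817*0.696 + 0.5443*0.817*0.304 + 0.7489*0.183*0.696 + 0.876961*0.183*0.304 = 0.039804 + 0.135187 + 0.095386 + 0.048787 = 0.319164
Of this, 0.183974 comes from 0.135187 + 0.048787 (the easy paper=true cases).
P(easy paper | high score) = 0.183974 / 0.319164 ≈ 0.5764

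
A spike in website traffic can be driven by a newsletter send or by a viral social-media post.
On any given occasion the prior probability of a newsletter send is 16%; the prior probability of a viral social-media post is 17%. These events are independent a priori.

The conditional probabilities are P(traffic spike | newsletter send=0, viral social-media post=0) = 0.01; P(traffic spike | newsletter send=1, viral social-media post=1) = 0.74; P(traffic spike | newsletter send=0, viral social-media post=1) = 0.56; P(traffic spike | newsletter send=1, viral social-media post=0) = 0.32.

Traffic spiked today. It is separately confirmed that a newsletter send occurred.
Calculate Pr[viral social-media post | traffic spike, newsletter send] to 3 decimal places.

Enumerate both values of viral social-media post and weight by the priors:
  P(traffic spike | newsletter send) = 0.32×0.83 + 0.74×0.17
        = 0.265600 + 0.125800 = 0.391400
Keeping only the viral social-media post-present terms gives 0.125800, so
  P(viral social-media post | traffic spike, newsletter send) = 0.125800 / 0.391400 ≈ 0.321

Pr[viral social-media post | traffic spike, newsletter send] ≈ 0.321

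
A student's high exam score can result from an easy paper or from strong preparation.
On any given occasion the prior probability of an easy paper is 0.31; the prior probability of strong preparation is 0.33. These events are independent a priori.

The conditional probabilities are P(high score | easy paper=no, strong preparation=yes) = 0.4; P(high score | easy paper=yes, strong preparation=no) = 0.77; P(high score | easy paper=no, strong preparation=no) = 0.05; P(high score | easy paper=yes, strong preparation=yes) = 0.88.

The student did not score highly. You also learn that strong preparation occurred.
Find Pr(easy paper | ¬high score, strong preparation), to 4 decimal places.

P(¬high score | strong preparation) = 0.6×0.69 + 0.12×0.31 = 0.414000 + 0.037200 = 0.451200
The easy paper-present share is 0.12×0.31 = 0.037200.
P(easy paper | ¬high score, strong preparation) = 0.037200 / 0.451200 ≈ 0.0824

Pr(easy paper | ¬high score, strong preparation) ≈ 0.0824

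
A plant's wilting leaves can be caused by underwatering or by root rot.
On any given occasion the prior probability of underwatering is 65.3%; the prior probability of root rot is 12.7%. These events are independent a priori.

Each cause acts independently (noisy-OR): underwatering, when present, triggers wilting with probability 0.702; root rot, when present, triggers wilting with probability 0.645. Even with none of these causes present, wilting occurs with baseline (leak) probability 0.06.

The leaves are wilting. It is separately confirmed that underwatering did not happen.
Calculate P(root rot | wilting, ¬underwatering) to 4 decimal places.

Under noisy-OR, P(wilting | causes) = 1 − (1−0.06)·∏(1−qᵢ) over the active causes.
P(wilting | ¬underwatering) = 0.06×0.873 + 0.6663×0.127 = 0.052380 + 0.084620 = 0.137000
Restricting to configurations with root rot present: 0.6663×0.127 = 0.084620.
P(root rot | wilting, ¬underwatering) = 0.084620 / 0.137000 ≈ 0.6177

P(root rot | wilting, ¬underwatering) ≈ 0.6177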